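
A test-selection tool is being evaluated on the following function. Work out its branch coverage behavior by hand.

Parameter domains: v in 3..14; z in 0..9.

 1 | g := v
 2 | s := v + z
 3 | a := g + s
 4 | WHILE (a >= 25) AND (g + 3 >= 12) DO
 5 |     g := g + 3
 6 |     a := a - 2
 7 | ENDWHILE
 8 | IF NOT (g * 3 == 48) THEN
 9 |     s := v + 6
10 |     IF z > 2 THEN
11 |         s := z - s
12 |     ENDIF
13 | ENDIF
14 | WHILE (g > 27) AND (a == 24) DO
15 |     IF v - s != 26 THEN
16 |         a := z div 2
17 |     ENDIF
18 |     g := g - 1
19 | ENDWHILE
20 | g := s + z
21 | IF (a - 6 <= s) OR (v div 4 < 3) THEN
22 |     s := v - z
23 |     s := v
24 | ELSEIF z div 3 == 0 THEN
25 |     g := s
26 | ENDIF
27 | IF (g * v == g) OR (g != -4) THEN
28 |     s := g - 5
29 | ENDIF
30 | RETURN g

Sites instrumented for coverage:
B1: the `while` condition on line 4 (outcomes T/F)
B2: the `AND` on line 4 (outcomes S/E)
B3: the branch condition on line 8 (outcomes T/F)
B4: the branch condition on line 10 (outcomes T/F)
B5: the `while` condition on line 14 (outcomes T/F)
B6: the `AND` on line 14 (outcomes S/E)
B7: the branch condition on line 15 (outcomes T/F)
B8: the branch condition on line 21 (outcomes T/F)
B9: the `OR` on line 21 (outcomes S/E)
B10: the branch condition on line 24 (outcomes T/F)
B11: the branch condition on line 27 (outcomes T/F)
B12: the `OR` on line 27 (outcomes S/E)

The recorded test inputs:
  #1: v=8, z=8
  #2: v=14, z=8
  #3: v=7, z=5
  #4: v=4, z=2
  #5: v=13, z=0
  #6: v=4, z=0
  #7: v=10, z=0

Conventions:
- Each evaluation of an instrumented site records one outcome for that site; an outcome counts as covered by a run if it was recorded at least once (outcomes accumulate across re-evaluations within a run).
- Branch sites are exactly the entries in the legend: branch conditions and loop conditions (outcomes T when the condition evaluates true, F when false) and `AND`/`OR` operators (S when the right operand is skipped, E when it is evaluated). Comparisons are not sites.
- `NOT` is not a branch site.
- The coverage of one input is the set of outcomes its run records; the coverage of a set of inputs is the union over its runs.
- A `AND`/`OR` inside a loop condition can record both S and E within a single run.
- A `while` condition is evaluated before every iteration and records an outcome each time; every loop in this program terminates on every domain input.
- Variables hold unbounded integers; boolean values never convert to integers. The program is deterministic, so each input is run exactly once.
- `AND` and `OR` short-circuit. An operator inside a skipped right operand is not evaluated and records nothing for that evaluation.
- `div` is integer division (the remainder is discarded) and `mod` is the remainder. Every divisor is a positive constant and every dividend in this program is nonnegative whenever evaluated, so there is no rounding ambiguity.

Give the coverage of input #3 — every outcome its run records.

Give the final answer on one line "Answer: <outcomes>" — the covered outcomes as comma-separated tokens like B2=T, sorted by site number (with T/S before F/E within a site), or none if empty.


Event log for input #3 (v=7, z=5):
  B2->S, B1->F, B3->T, B4->T, B6->S, B5->F, B9->E, B8->T, B12->E, B11->T
collecting distinct outcomes: B1=F, B2=S, B3=T, B4=T, B5=F, B6=S, B8=T, B9=E, B11=T, B12=E
Answer: B1=F, B2=S, B3=T, B4=T, B5=F, B6=S, B8=T, B9=E, B11=T, B12=E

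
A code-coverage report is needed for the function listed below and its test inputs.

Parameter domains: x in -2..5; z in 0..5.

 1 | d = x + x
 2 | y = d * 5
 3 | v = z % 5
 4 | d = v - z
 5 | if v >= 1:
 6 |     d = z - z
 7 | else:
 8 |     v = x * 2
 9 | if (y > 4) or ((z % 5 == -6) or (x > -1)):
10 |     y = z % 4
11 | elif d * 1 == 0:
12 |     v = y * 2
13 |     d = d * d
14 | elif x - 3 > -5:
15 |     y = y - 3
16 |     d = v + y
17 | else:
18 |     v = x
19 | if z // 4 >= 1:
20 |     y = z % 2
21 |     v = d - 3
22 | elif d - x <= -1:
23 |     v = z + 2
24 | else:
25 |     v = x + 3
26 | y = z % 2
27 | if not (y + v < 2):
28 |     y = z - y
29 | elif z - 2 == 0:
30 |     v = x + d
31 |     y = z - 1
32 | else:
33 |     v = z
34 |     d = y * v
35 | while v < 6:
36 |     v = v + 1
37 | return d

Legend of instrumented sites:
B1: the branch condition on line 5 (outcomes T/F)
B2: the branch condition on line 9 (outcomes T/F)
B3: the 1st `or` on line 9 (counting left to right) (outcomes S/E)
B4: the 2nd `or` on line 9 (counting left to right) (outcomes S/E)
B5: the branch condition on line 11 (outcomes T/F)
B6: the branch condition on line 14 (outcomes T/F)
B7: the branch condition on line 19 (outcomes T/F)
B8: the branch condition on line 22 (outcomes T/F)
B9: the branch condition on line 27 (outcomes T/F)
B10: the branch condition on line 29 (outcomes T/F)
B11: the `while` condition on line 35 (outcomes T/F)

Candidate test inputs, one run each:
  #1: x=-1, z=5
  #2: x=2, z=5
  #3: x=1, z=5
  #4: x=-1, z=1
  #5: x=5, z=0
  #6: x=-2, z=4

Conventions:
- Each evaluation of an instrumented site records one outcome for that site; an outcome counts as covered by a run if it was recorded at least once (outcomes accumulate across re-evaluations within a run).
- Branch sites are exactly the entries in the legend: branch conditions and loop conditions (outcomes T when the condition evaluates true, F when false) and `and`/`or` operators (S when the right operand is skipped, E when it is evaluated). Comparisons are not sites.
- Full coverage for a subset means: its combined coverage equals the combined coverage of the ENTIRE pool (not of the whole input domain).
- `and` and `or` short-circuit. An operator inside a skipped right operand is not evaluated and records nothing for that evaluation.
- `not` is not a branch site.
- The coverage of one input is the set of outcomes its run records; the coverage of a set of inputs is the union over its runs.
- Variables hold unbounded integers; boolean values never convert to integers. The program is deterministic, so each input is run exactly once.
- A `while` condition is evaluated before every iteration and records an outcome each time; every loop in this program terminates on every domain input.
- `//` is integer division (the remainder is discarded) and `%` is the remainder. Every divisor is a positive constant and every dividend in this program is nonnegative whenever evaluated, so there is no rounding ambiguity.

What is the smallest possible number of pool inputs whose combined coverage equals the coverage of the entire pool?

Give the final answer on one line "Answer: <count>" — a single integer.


#1 (x=-1, z=5) -> B1->F, B3->E, B4->E, B2->F, B5->F, B6->T, B7->T, B9->F, B10->F, B11->T, B11->F; covered: B1=F, B2=F, B3=E, B4=E, B5=F, B6=T, B7=T, B9=F, B10=F, B11=T, B11=F
#2 (x=2, z=5) -> B1->F, B3->S, B2->T, B7->T, B9->F, B10->F, B11->T, B11->F; covered: B1=F, B2=T, B3=S, B7=T, B9=F, B10=F, B11=T, B11=F
#3 (x=1, z=5) -> B1->F, B3->S, B2->T, B7->T, B9->F, B10->F, B11->T, B11->F; covered: B1=F, B2=T, B3=S, B7=T, B9=F, B10=F, B11=T, B11=F
#4 (x=-1, z=1) -> B1->T, B3->E, B4->E, B2->F, B5->T, B7->F, B8->F, B9->T, B11->T, B11->T, B11->T, B11->T, B11->F; covered: B1=T, B2=F, B3=E, B4=E, B5=T, B7=F, B8=F, B9=T, B11=T, B11=F
#5 (x=5, z=0) -> B1->F, B3->S, B2->T, B7->F, B8->T, B9->T, B11->T, B11->T, B11->T, B11->T, B11->F; covered: B1=F, B2=T, B3=S, B7=F, B8=T, B9=T, B11=T, B11=F
#6 (x=-2, z=4) -> B1->T, B3->E, B4->E, B2->F, B5->T, B7->T, B9->F, B10->F, B11->T, B11->T, B11->F; covered: B1=T, B2=F, B3=E, B4=E, B5=T, B7=T, B9=F, B10=F, B11=T, B11=F
pool-wide coverage (19 outcomes): B1=T, B1=F, B2=T, B2=F, B3=S, B3=E, B4=E, B5=T, B5=F, B6=T, B7=T, B7=F, B8=T, B8=F, B9=T, B9=F, B10=F, B11=T, B11=F
checked all size-1 subsets: none covers 19 outcomes (max 11/19)
checked all size-2 subsets: none covers 19 outcomes (max 16/19)
at size 3, {1, 4, 5} reaches all 19 outcomes; every lexicographically earlier size-3 subset fails
Answer: 3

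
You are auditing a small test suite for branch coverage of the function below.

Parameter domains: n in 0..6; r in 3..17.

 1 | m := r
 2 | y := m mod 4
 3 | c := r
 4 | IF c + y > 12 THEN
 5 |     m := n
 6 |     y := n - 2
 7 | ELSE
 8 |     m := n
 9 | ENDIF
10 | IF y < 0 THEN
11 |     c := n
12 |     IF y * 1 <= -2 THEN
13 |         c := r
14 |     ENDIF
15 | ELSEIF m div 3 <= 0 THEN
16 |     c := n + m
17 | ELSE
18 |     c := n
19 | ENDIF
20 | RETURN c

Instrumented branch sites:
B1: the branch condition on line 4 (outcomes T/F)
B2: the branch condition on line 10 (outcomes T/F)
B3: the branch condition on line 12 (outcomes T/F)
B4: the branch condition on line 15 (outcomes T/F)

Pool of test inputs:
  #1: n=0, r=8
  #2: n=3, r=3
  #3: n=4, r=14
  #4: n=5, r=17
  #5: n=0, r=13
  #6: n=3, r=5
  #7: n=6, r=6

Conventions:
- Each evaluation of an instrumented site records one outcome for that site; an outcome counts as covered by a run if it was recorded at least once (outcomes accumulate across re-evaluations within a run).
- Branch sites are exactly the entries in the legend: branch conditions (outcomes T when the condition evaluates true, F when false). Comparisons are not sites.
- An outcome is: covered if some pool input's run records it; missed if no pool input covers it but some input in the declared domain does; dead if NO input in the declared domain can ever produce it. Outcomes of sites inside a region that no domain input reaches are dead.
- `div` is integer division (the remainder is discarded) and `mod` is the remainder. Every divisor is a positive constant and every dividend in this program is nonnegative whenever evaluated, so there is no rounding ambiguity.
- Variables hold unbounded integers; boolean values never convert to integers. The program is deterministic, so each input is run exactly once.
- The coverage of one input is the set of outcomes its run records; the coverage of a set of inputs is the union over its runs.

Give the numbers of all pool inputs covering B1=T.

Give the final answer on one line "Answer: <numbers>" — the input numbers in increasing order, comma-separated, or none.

input #1 (n=0, r=8): misses B1=T
input #2 (n=3, r=3): misses B1=T
input #3 (n=4, r=14): covers B1=T
input #4 (n=5, r=17): covers B1=T
input #5 (n=0, r=13): covers B1=T
input #6 (n=3, r=5): misses B1=T
input #7 (n=6, r=6): misses B1=T

Answer: 3, 4, 5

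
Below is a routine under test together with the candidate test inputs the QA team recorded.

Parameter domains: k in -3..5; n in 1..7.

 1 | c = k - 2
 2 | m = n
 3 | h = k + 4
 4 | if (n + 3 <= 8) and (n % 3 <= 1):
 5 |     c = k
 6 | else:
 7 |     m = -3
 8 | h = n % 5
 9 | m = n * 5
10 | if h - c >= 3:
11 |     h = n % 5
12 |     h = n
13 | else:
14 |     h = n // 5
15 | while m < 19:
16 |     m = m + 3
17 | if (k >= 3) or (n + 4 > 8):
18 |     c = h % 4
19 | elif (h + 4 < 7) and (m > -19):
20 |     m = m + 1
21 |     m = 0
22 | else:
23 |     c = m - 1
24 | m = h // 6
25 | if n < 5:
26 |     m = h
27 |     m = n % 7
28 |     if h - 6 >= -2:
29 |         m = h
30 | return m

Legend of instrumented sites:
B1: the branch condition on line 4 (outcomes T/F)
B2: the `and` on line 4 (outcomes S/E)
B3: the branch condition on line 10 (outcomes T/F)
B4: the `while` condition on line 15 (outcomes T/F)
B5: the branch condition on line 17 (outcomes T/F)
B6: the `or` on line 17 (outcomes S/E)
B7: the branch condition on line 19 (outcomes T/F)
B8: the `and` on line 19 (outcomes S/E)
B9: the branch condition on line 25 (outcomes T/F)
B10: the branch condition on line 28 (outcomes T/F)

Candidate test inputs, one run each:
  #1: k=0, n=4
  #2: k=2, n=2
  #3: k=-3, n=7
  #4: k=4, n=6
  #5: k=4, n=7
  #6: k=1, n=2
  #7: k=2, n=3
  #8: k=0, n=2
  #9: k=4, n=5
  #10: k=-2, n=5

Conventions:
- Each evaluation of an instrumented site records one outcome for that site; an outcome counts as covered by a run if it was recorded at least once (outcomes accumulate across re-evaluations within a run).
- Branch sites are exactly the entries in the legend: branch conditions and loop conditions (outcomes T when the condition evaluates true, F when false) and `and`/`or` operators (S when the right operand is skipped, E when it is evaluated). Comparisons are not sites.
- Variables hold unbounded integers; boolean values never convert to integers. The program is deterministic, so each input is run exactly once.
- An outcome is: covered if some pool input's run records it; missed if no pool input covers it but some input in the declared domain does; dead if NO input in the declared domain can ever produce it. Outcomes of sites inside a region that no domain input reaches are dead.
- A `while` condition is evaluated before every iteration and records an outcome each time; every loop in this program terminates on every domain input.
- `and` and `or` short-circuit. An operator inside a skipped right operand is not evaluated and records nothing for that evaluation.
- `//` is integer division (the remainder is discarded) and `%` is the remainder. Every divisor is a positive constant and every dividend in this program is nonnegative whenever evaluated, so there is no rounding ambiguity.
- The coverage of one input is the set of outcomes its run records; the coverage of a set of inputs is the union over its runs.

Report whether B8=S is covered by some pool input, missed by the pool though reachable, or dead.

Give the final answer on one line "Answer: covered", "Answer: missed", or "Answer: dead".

B8=S is recorded by pool input(s) 1 -> covered

Answer: covered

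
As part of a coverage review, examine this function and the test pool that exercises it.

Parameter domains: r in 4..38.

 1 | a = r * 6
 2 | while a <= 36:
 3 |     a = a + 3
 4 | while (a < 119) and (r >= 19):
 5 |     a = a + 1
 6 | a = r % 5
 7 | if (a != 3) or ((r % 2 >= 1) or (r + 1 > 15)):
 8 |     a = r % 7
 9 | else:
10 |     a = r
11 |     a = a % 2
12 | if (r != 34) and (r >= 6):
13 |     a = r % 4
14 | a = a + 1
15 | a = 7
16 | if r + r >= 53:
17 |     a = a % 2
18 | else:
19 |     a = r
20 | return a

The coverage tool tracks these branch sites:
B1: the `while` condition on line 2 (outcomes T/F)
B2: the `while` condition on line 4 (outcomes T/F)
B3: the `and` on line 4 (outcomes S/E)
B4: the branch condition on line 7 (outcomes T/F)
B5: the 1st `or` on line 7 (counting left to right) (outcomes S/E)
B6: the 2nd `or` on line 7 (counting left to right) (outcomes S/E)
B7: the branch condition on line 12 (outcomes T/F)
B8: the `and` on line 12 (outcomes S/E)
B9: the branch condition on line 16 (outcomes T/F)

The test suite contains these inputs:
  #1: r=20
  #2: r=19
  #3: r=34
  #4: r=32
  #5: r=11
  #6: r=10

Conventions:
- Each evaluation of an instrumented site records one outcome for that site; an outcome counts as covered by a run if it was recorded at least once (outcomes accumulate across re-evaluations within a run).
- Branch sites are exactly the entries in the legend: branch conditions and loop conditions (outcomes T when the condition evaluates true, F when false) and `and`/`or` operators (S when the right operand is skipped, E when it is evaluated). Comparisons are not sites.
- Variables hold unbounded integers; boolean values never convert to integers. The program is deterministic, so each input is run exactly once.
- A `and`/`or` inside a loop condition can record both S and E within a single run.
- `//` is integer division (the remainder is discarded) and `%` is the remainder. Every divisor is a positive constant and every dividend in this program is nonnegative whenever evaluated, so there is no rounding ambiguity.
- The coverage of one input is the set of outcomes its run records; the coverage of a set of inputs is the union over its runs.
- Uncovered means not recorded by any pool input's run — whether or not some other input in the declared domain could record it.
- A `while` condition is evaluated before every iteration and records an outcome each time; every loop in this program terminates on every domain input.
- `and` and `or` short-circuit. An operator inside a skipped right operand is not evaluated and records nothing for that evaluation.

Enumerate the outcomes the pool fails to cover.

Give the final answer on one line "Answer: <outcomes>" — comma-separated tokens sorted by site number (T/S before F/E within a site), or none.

run #1 (r=20) runs B1->F, B3->S, B2->F, B5->S, B4->T, B8->E, B7->T, B9->F; records B1=F, B2=F, B3=S, B4=T, B5=S, B7=T, B8=E, B9=F
run #2 (r=19) runs B1->F, B3->E, B2->T, B3->E, B2->T, B3->E, B2->T, B3->E, B2->T, B3->E, B2->T, B3->S, B2->F, B5->S, ...; records B1=F, B2=T, B2=F, B3=S, B3=E, B4=T, B5=S, B7=T, B8=E, B9=F
run #3 (r=34) runs B1->F, B3->S, B2->F, B5->S, B4->T, B8->S, B7->F, B9->T; records B1=F, B2=F, B3=S, B4=T, B5=S, B7=F, B8=S, B9=T
run #4 (r=32) runs B1->F, B3->S, B2->F, B5->S, B4->T, B8->E, B7->T, B9->T; records B1=F, B2=F, B3=S, B4=T, B5=S, B7=T, B8=E, B9=T
run #5 (r=11) runs B1->F, B3->E, B2->F, B5->S, B4->T, B8->E, B7->T, B9->F; records B1=F, B2=F, B3=E, B4=T, B5=S, B7=T, B8=E, B9=F
run #6 (r=10) runs B1->F, B3->E, B2->F, B5->S, B4->T, B8->E, B7->T, B9->F; records B1=F, B2=F, B3=E, B4=T, B5=S, B7=T, B8=E, B9=F
union over the pool: B1=F, B2=T, B2=F, B3=S, B3=E, B4=T, B5=S, B7=T, B7=F, B8=S, B8=E, B9=T, B9=F
uncovered (5 of 18): B1=T, B4=F, B5=E, B6=S, B6=E

Answer: B1=T, B4=F, B5=E, B6=S, B6=E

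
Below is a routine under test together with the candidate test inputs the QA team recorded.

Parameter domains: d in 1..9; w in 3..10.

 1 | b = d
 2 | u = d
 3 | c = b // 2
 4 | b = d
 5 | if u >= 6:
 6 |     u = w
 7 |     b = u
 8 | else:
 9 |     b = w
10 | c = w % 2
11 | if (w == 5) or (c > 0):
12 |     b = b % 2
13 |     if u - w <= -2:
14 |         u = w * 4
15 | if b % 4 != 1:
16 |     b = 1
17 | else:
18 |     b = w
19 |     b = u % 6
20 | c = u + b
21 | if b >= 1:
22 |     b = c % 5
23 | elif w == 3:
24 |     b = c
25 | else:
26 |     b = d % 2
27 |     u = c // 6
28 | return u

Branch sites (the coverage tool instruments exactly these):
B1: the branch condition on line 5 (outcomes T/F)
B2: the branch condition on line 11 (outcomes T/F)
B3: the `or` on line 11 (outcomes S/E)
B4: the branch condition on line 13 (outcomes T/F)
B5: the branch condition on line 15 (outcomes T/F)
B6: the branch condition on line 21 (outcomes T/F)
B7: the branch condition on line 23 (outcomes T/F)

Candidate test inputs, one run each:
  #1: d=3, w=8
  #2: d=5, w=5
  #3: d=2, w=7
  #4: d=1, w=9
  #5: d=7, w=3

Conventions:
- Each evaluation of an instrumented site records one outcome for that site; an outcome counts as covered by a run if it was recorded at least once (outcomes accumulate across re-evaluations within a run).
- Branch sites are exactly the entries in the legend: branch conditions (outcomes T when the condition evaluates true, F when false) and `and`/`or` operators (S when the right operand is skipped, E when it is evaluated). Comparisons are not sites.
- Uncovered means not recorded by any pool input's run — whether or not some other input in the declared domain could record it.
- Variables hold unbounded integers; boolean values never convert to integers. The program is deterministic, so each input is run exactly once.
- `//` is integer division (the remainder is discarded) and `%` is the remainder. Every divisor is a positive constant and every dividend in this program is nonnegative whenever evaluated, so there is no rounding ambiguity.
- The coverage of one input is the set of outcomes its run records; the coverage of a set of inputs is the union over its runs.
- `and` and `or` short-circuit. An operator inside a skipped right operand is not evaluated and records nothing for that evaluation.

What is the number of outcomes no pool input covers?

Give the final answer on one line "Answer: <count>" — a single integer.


test 1 (d=3, w=8) fires B1->F, B3->E, B2->F, B5->T, B6->T; hits B1=F, B2=F, B3=E, B5=T, B6=T
test 2 (d=5, w=5) fires B1->F, B3->S, B2->T, B4->F, B5->F, B6->T; hits B1=F, B2=T, B3=S, B4=F, B5=F, B6=T
test 3 (d=2, w=7) fires B1->F, B3->E, B2->T, B4->T, B5->F, B6->T; hits B1=F, B2=T, B3=E, B4=T, B5=F, B6=T
test 4 (d=1, w=9) fires B1->F, B3->E, B2->T, B4->T, B5->F, B6->F, B7->F; hits B1=F, B2=T, B3=E, B4=T, B5=F, B6=F, B7=F
test 5 (d=7, w=3) fires B1->T, B3->E, B2->T, B4->F, B5->F, B6->T; hits B1=T, B2=T, B3=E, B4=F, B5=F, B6=T
union over the pool: B1=T, B1=F, B2=T, B2=F, B3=S, B3=E, B4=T, B4=F, B5=T, B5=F, B6=T, B6=F, B7=F
uncovered (1 of 14): B7=T
Answer: 1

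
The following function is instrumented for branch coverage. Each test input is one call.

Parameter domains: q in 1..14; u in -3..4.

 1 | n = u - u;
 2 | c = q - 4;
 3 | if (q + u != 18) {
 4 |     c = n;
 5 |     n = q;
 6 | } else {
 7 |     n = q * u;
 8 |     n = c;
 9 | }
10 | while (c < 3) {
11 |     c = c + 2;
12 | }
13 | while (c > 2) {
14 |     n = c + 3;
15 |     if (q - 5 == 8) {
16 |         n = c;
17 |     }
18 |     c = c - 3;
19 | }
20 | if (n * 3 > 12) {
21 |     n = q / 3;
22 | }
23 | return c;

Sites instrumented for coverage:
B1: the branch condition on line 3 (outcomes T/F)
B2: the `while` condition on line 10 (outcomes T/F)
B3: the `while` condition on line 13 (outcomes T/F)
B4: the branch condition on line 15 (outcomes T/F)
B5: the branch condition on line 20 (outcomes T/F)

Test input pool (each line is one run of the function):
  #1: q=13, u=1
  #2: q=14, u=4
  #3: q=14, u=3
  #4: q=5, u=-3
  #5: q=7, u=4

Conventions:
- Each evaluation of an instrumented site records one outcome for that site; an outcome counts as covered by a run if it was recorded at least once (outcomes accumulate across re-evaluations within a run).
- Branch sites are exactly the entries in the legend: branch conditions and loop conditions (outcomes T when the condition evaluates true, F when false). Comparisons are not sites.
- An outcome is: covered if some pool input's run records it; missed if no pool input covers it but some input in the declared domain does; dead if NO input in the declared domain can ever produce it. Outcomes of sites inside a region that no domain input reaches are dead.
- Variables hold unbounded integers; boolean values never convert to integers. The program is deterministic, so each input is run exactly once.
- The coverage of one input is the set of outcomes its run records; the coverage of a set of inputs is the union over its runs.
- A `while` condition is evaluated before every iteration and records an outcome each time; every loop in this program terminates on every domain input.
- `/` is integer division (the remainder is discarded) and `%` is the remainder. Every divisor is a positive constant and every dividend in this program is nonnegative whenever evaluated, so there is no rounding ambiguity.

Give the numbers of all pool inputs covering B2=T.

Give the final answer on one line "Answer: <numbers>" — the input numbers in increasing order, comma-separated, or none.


input #1 (q=13, u=1): records B2=T
input #2 (q=14, u=4): does not record B2=T
input #3 (q=14, u=3): records B2=T
input #4 (q=5, u=-3): records B2=T
input #5 (q=7, u=4): records B2=T
Answer: 1, 3, 4, 5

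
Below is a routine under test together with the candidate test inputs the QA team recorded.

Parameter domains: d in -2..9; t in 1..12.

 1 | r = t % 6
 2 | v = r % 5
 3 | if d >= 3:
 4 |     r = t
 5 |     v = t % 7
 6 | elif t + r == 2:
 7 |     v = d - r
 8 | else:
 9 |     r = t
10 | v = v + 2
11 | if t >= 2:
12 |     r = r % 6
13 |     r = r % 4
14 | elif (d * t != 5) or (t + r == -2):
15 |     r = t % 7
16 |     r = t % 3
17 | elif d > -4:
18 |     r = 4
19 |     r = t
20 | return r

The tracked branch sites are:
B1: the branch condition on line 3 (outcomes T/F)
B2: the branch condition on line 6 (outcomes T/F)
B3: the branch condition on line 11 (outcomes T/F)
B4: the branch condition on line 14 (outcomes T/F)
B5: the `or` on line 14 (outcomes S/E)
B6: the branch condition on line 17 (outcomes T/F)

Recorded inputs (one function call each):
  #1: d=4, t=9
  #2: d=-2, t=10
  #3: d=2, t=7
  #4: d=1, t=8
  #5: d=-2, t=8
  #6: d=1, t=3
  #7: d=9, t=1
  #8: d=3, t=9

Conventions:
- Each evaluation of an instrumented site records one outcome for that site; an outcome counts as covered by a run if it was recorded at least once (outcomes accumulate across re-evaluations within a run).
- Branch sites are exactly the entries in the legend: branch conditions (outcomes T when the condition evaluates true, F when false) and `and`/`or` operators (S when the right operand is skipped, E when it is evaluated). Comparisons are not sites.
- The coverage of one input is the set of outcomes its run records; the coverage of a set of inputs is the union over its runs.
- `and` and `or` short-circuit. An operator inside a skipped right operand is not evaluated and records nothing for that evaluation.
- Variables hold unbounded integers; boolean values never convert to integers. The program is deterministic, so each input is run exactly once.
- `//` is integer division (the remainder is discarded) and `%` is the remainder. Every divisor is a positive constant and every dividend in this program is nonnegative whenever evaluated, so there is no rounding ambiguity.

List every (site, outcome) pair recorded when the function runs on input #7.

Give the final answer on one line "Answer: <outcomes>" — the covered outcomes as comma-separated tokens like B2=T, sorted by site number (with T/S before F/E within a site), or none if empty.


Simulating input #7 (d=9, t=1) step by step:
  B1->T, B3->F, B5->S, B4->T
as a set, this run covers: B1=T, B3=F, B4=T, B5=S
Answer: B1=T, B3=F, B4=T, B5=S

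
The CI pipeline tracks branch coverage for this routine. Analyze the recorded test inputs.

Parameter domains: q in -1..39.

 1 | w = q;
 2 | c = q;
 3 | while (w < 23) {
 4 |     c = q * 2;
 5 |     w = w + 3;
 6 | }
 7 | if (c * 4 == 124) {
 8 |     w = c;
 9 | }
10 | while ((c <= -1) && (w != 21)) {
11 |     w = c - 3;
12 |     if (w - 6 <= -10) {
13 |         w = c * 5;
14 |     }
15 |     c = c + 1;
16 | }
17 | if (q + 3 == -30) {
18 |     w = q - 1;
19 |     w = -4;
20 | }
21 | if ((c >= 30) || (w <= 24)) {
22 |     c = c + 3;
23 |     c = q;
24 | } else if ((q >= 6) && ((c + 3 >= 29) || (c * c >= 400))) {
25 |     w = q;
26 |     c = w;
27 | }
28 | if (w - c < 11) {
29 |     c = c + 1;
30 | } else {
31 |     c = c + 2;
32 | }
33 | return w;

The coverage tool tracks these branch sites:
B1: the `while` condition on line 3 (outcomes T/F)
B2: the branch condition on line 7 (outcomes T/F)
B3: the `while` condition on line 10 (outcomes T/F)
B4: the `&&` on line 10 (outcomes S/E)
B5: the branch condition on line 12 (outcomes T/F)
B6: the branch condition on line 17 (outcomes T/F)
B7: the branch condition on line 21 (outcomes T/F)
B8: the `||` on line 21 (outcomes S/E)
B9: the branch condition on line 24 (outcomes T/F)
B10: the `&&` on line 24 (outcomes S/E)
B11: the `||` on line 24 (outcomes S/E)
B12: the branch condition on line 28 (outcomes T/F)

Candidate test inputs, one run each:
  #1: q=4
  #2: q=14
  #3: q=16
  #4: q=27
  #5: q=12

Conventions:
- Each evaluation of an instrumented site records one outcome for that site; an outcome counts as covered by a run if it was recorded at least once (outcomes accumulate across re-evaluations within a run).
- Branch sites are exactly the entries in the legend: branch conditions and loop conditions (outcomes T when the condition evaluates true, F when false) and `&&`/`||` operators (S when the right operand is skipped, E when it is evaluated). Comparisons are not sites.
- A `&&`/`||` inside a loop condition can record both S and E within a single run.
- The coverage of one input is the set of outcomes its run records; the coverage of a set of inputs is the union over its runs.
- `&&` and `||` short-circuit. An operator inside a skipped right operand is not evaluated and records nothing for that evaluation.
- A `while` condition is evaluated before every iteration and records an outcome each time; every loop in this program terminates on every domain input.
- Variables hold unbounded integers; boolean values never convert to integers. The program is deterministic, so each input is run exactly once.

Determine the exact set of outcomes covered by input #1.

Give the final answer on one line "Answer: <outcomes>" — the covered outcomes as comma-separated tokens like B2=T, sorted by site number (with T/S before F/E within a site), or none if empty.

Running input #1 (q=4), event by event:
  B1->T, B1->T, B1->T, B1->T, B1->T, B1->T, B1->T, B1->F, B2->F, B4->S
  B3->F, B6->F, B8->E, B7->F, B10->S, B9->F, B12->F
as a set, this run covers: B1=T, B1=F, B2=F, B3=F, B4=S, B6=F, B7=F, B8=E, B9=F, B10=S, B12=F

Answer: B1=T, B1=F, B2=F, B3=F, B4=S, B6=F, B7=F, B8=E, B9=F, B10=S, B12=F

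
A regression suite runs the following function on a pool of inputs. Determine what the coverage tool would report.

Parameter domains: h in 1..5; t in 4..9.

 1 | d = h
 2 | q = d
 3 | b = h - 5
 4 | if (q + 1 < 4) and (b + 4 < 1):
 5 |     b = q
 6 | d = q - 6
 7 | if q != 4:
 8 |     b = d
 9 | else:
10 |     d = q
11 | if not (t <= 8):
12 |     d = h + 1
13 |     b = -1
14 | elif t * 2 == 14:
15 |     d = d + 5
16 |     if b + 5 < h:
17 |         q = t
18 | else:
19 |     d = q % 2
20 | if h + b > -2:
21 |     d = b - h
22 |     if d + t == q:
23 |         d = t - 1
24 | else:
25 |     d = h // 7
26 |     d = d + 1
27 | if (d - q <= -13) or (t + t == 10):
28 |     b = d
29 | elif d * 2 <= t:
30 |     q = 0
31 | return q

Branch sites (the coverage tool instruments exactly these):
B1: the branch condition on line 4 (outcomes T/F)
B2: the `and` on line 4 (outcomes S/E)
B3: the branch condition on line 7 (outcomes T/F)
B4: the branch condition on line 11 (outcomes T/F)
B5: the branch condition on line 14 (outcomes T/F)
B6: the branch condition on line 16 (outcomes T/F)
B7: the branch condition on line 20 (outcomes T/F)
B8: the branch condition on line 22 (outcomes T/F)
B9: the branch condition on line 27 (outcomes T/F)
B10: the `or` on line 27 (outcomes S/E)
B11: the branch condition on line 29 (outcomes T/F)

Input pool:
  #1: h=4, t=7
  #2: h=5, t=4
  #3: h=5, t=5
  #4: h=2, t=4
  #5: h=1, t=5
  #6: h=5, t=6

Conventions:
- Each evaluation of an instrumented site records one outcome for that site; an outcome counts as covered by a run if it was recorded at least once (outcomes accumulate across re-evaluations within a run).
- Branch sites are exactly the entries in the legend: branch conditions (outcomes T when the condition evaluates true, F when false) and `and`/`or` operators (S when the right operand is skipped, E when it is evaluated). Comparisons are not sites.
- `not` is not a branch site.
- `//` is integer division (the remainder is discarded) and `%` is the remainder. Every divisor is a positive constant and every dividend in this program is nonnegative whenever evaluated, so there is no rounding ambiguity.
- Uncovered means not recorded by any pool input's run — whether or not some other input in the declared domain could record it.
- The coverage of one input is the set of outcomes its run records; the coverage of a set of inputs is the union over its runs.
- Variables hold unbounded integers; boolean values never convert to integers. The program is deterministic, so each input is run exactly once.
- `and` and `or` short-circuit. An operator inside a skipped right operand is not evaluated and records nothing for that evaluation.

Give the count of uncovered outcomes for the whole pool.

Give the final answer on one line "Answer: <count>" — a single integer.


test 1 (h=4, t=7) hits B1=F, B2=S, B3=F, B4=F, B5=T, B6=F, B7=T, B8=F, B9=F, B10=E, B11=T
test 2 (h=5, t=4) hits B1=F, B2=S, B3=T, B4=F, B5=F, B7=T, B8=F, B9=F, B10=E, B11=T
test 3 (h=5, t=5) hits B1=F, B2=S, B3=T, B4=F, B5=F, B7=T, B8=F, B9=T, B10=E
test 4 (h=2, t=4) hits B1=F, B2=E, B3=T, B4=F, B5=F, B7=F, B9=F, B10=E, B11=T
test 5 (h=1, t=5) hits B1=T, B2=E, B3=T, B4=F, B5=F, B7=F, B9=T, B10=E
test 6 (h=5, t=6) hits B1=F, B2=S, B3=T, B4=F, B5=F, B7=T, B8=F, B9=F, B10=E, B11=T
union over the pool: B1=T, B1=F, B2=S, B2=E, B3=T, B3=F, B4=F, B5=T, B5=F, B6=F, B7=T, B7=F, B8=F, B9=T, B9=F, B10=E, B11=T
uncovered (5 of 22): B4=T, B6=T, B8=T, B10=S, B11=F
Answer: 5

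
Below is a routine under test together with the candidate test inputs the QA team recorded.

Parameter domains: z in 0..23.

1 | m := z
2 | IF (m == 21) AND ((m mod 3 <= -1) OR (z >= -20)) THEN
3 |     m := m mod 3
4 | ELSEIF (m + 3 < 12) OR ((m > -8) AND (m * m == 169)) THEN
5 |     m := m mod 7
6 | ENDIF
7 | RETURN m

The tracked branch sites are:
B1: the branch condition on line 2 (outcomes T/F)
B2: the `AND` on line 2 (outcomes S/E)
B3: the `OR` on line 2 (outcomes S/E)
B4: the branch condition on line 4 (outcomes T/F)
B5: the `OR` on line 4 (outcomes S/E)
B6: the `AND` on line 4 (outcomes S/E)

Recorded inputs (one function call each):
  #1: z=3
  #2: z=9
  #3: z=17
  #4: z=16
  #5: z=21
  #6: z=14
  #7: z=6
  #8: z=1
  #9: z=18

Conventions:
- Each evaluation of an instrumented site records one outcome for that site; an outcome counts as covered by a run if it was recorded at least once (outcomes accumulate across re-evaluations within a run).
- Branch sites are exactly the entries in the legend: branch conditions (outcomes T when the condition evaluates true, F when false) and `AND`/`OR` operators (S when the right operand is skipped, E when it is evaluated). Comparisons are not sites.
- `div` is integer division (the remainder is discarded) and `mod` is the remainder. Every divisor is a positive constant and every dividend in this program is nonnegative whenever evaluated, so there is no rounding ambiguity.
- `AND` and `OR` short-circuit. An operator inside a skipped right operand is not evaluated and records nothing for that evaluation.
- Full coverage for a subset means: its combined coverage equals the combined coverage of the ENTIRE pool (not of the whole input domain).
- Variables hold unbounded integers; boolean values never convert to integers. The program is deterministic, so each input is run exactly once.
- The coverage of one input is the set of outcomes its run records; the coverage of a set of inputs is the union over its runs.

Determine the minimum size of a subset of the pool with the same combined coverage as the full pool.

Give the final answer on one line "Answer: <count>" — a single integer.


#1 (z=3) -> B2->S, B1->F, B5->S, B4->T; covered: B1=F, B2=S, B4=T, B5=S
#2 (z=9) -> B2->S, B1->F, B5->E, B6->E, B4->F; covered: B1=F, B2=S, B4=F, B5=E, B6=E
#3 (z=17) -> B2->S, B1->F, B5->E, B6->E, B4->F; covered: B1=F, B2=S, B4=F, B5=E, B6=E
#4 (z=16) -> B2->S, B1->F, B5->E, B6->E, B4->F; covered: B1=F, B2=S, B4=F, B5=E, B6=E
#5 (z=21) -> B2->E, B3->E, B1->T; covered: B1=T, B2=E, B3=E
#6 (z=14) -> B2->S, B1->F, B5->E, B6->E, B4->F; covered: B1=F, B2=S, B4=F, B5=E, B6=E
#7 (z=6) -> B2->S, B1->F, B5->S, B4->T; covered: B1=F, B2=S, B4=T, B5=S
#8 (z=1) -> B2->S, B1->F, B5->S, B4->T; covered: B1=F, B2=S, B4=T, B5=S
#9 (z=18) -> B2->S, B1->F, B5->E, B6->E, B4->F; covered: B1=F, B2=S, B4=F, B5=E, B6=E
union over all inputs: B1=T, B1=F, B2=S, B2=E, B3=E, B4=T, B4=F, B5=S, B5=E, B6=E (10 outcomes)
every size-1 subset falls short of the 10 outcomes (best: 5/10)
every size-2 subset falls short of the 10 outcomes (best: 8/10)
the canonical winner is {1, 2, 5}: size 3, full 10-outcome coverage, earliest index list among size-3 covers
Answer: 3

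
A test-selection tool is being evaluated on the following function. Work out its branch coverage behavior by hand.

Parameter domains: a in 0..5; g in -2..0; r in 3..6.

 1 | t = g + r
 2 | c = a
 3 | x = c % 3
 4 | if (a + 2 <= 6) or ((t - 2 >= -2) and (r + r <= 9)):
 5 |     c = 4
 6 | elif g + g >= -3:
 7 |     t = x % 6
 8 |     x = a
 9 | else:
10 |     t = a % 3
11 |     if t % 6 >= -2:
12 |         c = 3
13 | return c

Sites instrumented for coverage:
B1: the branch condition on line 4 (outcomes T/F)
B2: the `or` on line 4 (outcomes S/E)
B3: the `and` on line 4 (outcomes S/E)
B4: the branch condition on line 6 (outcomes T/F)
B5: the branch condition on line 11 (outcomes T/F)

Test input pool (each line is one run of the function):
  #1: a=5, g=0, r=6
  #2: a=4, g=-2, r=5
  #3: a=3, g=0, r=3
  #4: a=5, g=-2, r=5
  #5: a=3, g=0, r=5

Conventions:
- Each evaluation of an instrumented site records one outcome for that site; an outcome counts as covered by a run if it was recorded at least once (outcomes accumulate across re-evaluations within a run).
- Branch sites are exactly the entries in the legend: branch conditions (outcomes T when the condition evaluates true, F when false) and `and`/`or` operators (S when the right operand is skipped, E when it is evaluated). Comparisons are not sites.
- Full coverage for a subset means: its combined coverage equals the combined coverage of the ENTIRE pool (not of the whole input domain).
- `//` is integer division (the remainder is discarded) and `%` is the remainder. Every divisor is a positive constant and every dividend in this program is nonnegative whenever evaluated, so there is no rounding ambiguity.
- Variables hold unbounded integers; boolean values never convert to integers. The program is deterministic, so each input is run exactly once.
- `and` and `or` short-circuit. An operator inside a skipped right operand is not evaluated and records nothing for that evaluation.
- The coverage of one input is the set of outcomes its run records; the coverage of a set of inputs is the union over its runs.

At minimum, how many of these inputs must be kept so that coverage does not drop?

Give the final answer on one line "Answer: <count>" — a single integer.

#1 (a=5, g=0, r=6) -> B2->E, B3->E, B1->F, B4->T; covered: B1=F, B2=E, B3=E, B4=T
#2 (a=4, g=-2, r=5) -> B2->S, B1->T; covered: B1=T, B2=S
#3 (a=3, g=0, r=3) -> B2->S, B1->T; covered: B1=T, B2=S
#4 (a=5, g=-2, r=5) -> B2->E, B3->E, B1->F, B4->F, B5->T; covered: B1=F, B2=E, B3=E, B4=F, B5=T
#5 (a=3, g=0, r=5) -> B2->S, B1->T; covered: B1=T, B2=S
the full pool covers 8 outcomes: B1=T, B1=F, B2=S, B2=E, B3=E, B4=T, B4=F, B5=T
checked all size-1 subsets: none covers 8 outcomes (max 5/8)
checked all size-2 subsets: none covers 8 outcomes (max 7/8)
the canonical winner is {1, 2, 4}: size 3, full 8-outcome coverage, earliest index list among size-3 covers

Answer: 3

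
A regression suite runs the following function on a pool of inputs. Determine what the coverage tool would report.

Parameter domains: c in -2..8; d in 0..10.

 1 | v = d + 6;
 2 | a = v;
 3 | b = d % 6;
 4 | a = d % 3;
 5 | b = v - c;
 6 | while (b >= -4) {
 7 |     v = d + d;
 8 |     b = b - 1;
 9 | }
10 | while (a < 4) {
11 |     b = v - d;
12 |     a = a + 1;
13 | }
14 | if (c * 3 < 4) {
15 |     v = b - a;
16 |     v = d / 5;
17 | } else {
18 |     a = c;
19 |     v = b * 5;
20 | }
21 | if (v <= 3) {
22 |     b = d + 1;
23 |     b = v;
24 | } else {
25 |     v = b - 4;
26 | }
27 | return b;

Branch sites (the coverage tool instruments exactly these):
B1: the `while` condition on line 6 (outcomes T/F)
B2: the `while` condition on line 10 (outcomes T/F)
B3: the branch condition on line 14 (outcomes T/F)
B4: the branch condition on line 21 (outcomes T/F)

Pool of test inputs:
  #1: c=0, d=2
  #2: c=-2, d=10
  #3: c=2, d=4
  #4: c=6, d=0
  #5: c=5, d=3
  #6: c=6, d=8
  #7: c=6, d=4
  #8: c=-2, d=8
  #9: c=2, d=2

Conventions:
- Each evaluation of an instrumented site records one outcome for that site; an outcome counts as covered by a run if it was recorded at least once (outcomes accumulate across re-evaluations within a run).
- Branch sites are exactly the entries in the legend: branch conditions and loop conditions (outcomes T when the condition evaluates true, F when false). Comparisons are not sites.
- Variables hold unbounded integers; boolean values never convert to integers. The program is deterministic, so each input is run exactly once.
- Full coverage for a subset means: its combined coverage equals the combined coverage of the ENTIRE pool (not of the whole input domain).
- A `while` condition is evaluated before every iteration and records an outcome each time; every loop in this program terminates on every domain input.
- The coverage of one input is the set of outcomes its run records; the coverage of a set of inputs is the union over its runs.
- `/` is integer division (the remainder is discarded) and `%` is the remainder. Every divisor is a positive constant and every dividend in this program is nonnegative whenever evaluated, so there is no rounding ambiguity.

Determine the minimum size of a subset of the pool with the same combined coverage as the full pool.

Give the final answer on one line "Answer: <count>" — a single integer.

input #1 (c=0, d=2): events B1->T, B1->T, B1->T, B1->T, B1->T, B1->T, B1->T, B1->T, B1->T, B1->T, B1->T, B1->T, B1->T, B1->F, ...; covers B1=T, B1=F, B2=T, B2=F, B3=T, B4=T
input #2 (c=-2, d=10): events B1->T, B1->T, B1->T, B1->T, B1->T, B1->T, B1->T, B1->T, B1->T, B1->T, B1->T, B1->T, B1->T, B1->T, ...; covers B1=T, B1=F, B2=T, B2=F, B3=T, B4=T
input #3 (c=2, d=4): events B1->T, B1->T, B1->T, B1->T, B1->T, B1->T, B1->T, B1->T, B1->T, B1->T, B1->T, B1->T, B1->T, B1->F, ...; covers B1=T, B1=F, B2=T, B2=F, B3=F, B4=F
input #4 (c=6, d=0): events B1->T, B1->T, B1->T, B1->T, B1->T, B1->F, B2->T, B2->T, B2->T, B2->T, B2->F, B3->F, B4->T; covers B1=T, B1=F, B2=T, B2=F, B3=F, B4=T
input #5 (c=5, d=3): events B1->T, B1->T, B1->T, B1->T, B1->T, B1->T, B1->T, B1->T, B1->T, B1->F, B2->T, B2->T, B2->T, B2->T, ...; covers B1=T, B1=F, B2=T, B2=F, B3=F, B4=F
input #6 (c=6, d=8): events B1->T, B1->T, B1->T, B1->T, B1->T, B1->T, B1->T, B1->T, B1->T, B1->T, B1->T, B1->T, B1->T, B1->F, ...; covers B1=T, B1=F, B2=T, B2=F, B3=F, B4=F
input #7 (c=6, d=4): events B1->T, B1->T, B1->T, B1->T, B1->T, B1->T, B1->T, B1->T, B1->T, B1->F, B2->T, B2->T, B2->T, B2->F, ...; covers B1=T, B1=F, B2=T, B2=F, B3=F, B4=F
input #8 (c=-2, d=8): events B1->T, B1->T, B1->T, B1->T, B1->T, B1->T, B1->T, B1->T, B1->T, B1->T, B1->T, B1->T, B1->T, B1->T, ...; covers B1=T, B1=F, B2=T, B2=F, B3=T, B4=T
input #9 (c=2, d=2): events B1->T, B1->T, B1->T, B1->T, B1->T, B1->T, B1->T, B1->T, B1->T, B1->T, B1->T, B1->F, B2->T, B2->T, ...; covers B1=T, B1=F, B2=T, B2=F, B3=F, B4=F
together the pool reaches 8 outcomes: B1=T, B1=F, B2=T, B2=F, B3=T, B3=F, B4=T, B4=F
no size-1 subset reaches all 8 outcomes (best union: 6/8)
size 2: inputs {1, 3} cover all 8 outcomes, and no lexicographically smaller subset of this size does

Answer: 2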